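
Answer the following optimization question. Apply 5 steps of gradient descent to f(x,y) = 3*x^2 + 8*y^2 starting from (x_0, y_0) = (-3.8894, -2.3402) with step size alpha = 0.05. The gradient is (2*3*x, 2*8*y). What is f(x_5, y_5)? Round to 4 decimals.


Gradient descent on f(x,y) = 3*x^2 + 8*y^2.
Starting point: (-3.8894, -2.3402), alpha = 0.05
Step 1: grad_x = 2*3*-3.8894 = -23.3364, grad_y = 2*8*-2.3402 = -37.4432
  x_1 = -3.8894 - 0.05*-23.3364 = -2.7226
  y_1 = -2.3402 - 0.05*-37.4432 = -0.468
Step 2: grad_x = 2*3*-2.7226 = -16.3355, grad_y = 2*8*-0.468 = -7.4886
  x_2 = -2.7226 - 0.05*-16.3355 = -1.9058
  y_2 = -0.468 - 0.05*-7.4886 = -0.0936
Step 3: grad_x = 2*3*-1.9058 = -11.4348, grad_y = 2*8*-0.0936 = -1.4977
  x_3 = -1.9058 - 0.05*-11.4348 = -1.3341
  y_3 = -0.0936 - 0.05*-1.4977 = -0.0187
Step 4: grad_x = 2*3*-1.3341 = -8.0044, grad_y = 2*8*-0.0187 = -0.2995
  x_4 = -1.3341 - 0.05*-8.0044 = -0.9338
  y_4 = -0.0187 - 0.05*-0.2995 = -0.0037
Step 5: grad_x = 2*3*-0.9338 = -5.6031, grad_y = 2*8*-0.0037 = -0.0599
  x_5 = -0.9338 - 0.05*-5.6031 = -0.6537
  y_5 = -0.0037 - 0.05*-0.0599 = -0.0007
f(-0.6537, -0.0007) = 3*(-0.6537)^2 + 8*(-0.0007)^2 = 1.2819


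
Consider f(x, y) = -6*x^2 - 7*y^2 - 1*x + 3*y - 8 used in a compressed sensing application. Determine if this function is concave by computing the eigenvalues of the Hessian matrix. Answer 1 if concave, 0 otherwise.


The Hessian of f(x,y) = -6*x^2 - 7*y^2 - 1*x + 3*y - 8 is:
H = [[-12, 0], [0, -14]]
Trace = -12 - 14 = -26
Determinant = -12*-14 - (0)^2 = 168
Discriminant = (-26)^2 - 4*168 = 4.0
Eigenvalues: lambda_1 = -14.0, lambda_2 = -12.0
The function is concave.

1


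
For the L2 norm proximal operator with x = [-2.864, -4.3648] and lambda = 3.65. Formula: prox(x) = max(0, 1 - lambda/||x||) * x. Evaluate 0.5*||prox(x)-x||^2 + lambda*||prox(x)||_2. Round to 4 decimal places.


Step 1: Compute ||x||.
||x|| = 5.2205
Step 2: Compute scaling factor.
scale = max(0, 1 - 3.65/5.2205) = 0.3008
Step 3: prox(x) = [-0.8616, -1.3131]
||prox(x)|| = 1.5705
Step 4: Proximal objective.
0.5*||prox-x||^2 = 6.6613
lambda*||prox|| = 5.7323
Total = 12.3937


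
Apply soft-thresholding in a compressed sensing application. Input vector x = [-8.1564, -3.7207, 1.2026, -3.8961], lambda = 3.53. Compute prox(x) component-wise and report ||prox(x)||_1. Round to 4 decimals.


Soft-thresholding with lambda = 3.53:
prox(-8.1564) = sign(-8.1564)*max(|-8.1564| - 3.53, 0) = -4.6264
prox(-3.7207) = sign(-3.7207)*max(|-3.7207| - 3.53, 0) = -0.1907
prox(1.2026) = sign(1.2026)*max(|1.2026| - 3.53, 0) = 0.0
prox(-3.8961) = sign(-3.8961)*max(|-3.8961| - 3.53, 0) = -0.3661
prox(x) = [-4.6264, -0.1907, 0.0, -0.3661]
||prox(x)||_1 = 4.6264 + 0.1907 + 0.0 + 0.3661 = 5.1832


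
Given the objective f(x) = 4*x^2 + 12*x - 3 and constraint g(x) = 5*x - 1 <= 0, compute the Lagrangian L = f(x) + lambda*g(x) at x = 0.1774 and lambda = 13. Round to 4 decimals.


Step 1: Evaluate f(x).
f(0.1774) = 4*0.1774^2 + 12*0.1774 - 3 = -0.7453
Step 2: Evaluate g(x).
g(0.1774) = 5*0.1774 - 1 = -0.113
Step 3: Compute Lagrangian.
L = -0.7453 + 13*-0.113 = -2.2143


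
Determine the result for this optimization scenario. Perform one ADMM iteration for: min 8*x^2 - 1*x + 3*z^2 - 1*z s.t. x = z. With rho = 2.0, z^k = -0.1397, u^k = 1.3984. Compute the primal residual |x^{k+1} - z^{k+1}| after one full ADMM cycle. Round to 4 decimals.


ADMM iteration with rho = 2.0, z^k = -0.1397, u^k = 1.3984
Step 1: x-update.
Minimize 8*x^2 - 1*x + (2.0/2)*(x + 0.1397 + 1.3984)^2
FOC: (2*8 + 2.0)*x = 1 + 2.0*(-0.1397 - 1.3984)
x^{k+1} = -0.1153
Step 2: z-update.
Minimize 3*z^2 - 1*z + (2.0/2)*(-0.1153 - z + 1.3984)^2
FOC: (2*3 + 2.0)*z = 1 + 2.0*(-0.1153 + 1.3984)
z^{k+1} = 0.4458
Step 3: u-update.
u^{k+1} = 1.3984 - 0.1153 - 0.4458 = 0.8373
Step 4: Primal residual = |-0.1153 - 0.4458| = 0.5611


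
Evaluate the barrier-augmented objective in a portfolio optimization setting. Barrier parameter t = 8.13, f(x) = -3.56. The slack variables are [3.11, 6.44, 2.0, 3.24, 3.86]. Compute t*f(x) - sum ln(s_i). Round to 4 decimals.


Step 1: Compute log-barrier.
ln values: [1.1346, 1.8625, 0.6931, 1.1756, 1.3507]
phi = -(1.1346 + 1.8625 + 0.6931 + 1.1756 + 1.3507) = -6.2165
Step 2: Compute augmented objective.
t*f(x) = 8.13*-3.56 = -28.9428
Total = -28.9428 - 6.2165 = -35.1593


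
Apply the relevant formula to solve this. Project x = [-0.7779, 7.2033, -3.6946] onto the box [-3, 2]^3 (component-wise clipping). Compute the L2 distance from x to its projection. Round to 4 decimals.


Project each component onto [-3, 2].
clip(-0.7779) = -0.7779, clip(7.2033) = 2.0, clip(-3.6946) = -3.0
Projection = [-0.7779, 2.0, -3.0]
Squared diffs: [0.0, 27.0743, 0.4825]
Distance = sqrt(27.5568) = 5.2495


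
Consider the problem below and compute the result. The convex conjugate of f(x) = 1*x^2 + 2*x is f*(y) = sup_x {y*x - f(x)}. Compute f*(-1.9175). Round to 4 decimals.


f*(y) = sup_x {y*x - a*x^2 - b*x} = sup_x {(y-b)*x - a*x^2}
FOC: (y - b) - 2a*x = 0 => x* = (y - b)/(2a)
x* = (-1.9175 - 2)/(2*1) = -1.9588
f*(-1.9175) = (y-b)^2/(4a) = (-1.9175 - 2)^2/(4*1)
= 15.3468/4 = 3.8367


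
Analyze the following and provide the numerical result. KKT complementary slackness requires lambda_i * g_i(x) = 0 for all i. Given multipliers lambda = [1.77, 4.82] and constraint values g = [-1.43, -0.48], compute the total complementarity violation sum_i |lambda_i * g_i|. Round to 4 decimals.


KKT complementary slackness check:
lambda_1 * g_1 = 1.77 * -1.43 = -2.5311
lambda_2 * g_2 = 4.82 * -0.48 = -2.3136
Total violation = 2.5311 + 2.3136 = 4.8447


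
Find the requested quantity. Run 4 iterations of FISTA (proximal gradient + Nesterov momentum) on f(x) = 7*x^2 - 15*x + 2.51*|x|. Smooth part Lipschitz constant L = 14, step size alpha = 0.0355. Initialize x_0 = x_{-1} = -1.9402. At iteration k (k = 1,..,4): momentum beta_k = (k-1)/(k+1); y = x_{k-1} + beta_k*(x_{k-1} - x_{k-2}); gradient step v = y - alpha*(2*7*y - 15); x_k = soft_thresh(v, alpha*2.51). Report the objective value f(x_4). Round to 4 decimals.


FISTA on f(x) = 7*x^2 - 15*x + 2.51*|x|
L = 14, alpha = 0.0355
Iteration 1: beta = 0.0, y = -1.9402 + 0.0*(-1.9402 + 1.9402) = -1.9402
  grad(y) = -42.1628, v = y - alpha*grad = -0.4434
  prox(v) = soft_thresh(-0.4434, 0.0891) = -0.3543
Iteration 2: beta = 0.3333, y = -0.3543 + 0.3333*(-0.3543 + 1.9402) = 0.1743
  grad(y) = -12.5596, v = y - alpha*grad = 0.6202
  prox(v) = soft_thresh(0.6202, 0.0891) = 0.5311
Iteration 3: beta = 0.5, y = 0.5311 + 0.5*(0.5311 + 0.3543) = 0.9738
  grad(y) = -1.3672, v = y - alpha*grad = 1.0223
  prox(v) = soft_thresh(1.0223, 0.0891) = 0.9332
Iteration 4: beta = 0.6, y = 0.9332 + 0.6*(0.9332 - 0.5311) = 1.1745
  grad(y) = 1.4427, v = y - alpha*grad = 1.1233
  prox(v) = soft_thresh(1.1233, 0.0891) = 1.0342
f(x_4) = 7*1.0342^2 - 15*1.0342 + 2.51*|1.0342| = -5.4303


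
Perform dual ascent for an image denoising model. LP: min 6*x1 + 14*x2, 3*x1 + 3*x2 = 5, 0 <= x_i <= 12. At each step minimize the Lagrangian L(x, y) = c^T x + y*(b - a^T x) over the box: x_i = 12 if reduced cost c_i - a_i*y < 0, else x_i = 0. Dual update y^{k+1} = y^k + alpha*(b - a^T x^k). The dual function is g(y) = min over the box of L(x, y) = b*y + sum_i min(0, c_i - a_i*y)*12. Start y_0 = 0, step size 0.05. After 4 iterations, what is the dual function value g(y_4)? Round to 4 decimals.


Dual ascent for LP: min 6*x1 + 14*x2, 3*x1 + 3*x2 = 5, 0 <= x_i <= 12
Step 1: y^k = 0.0, reduced costs: (6.0, 14.0)
  x^k = (0.0, 0.0), subgradient = b - a^T x = 5.0
  y^{k+1} = 0.0 + 0.05*5.0 = 0.25
Step 2: y^k = 0.25, reduced costs: (5.25, 13.25)
  x^k = (0.0, 0.0), subgradient = b - a^T x = 5.0
  y^{k+1} = 0.25 + 0.05*5.0 = 0.5
Step 3: y^k = 0.5, reduced costs: (4.5, 12.5)
  x^k = (0.0, 0.0), subgradient = b - a^T x = 5.0
  y^{k+1} = 0.5 + 0.05*5.0 = 0.75
Step 4: y^k = 0.75, reduced costs: (3.75, 11.75)
  x^k = (0.0, 0.0), subgradient = b - a^T x = 5.0
  y^{k+1} = 0.75 + 0.05*5.0 = 1.0
Dual objective at y_4 = 1.0: reduced costs (3.0, 11.0), box minimizer x = (0.0, 0.0)
g(y_4) = b*y + (c1 - a1*y)*x1 + (c2 - a2*y)*x2 = 5*1.0 + 3.0*0.0 + 11.0*0.0 = 5.0 + 0.0 + 0.0 = 5.0


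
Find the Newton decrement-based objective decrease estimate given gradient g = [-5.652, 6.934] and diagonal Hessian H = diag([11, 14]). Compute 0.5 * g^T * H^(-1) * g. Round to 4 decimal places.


Step 1: H is diagonal, so H^(-1) * g = [-0.5138, 0.4953].
Step 2: g^T H^(-1) g = sum_i g_i^2 / H_ii
  = (-5.652)^2/11 + (6.934)^2/14
  = 2.9041 + 3.4343 = 6.3384
Step 3: Objective decrease = 0.5 * g^T H^(-1) g = 3.1692


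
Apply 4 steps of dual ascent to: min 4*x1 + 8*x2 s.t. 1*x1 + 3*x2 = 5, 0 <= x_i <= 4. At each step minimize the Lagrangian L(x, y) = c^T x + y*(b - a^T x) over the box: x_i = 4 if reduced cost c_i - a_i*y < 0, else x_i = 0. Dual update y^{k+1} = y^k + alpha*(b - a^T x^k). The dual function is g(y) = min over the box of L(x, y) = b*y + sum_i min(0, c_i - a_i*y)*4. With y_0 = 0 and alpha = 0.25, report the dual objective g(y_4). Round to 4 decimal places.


Dual ascent for LP: min 4*x1 + 8*x2, 1*x1 + 3*x2 = 5, 0 <= x_i <= 4
Step 1: y^k = 0.0, reduced costs: (4.0, 8.0)
  x^k = (0.0, 0.0), subgradient = b - a^T x = 5.0
  y^{k+1} = 0.0 + 0.25*5.0 = 1.25
Step 2: y^k = 1.25, reduced costs: (2.75, 4.25)
  x^k = (0.0, 0.0), subgradient = b - a^T x = 5.0
  y^{k+1} = 1.25 + 0.25*5.0 = 2.5
Step 3: y^k = 2.5, reduced costs: (1.5, 0.5)
  x^k = (0.0, 0.0), subgradient = b - a^T x = 5.0
  y^{k+1} = 2.5 + 0.25*5.0 = 3.75
Step 4: y^k = 3.75, reduced costs: (0.25, -3.25)
  x^k = (0.0, 4.0), subgradient = b - a^T x = -7.0
  y^{k+1} = 3.75 + 0.25*-7.0 = 2.0
Dual objective at y_4 = 2.0: reduced costs (2.0, 2.0), box minimizer x = (0.0, 0.0)
g(y_4) = b*y + (c1 - a1*y)*x1 + (c2 - a2*y)*x2 = 5*2.0 + 2.0*0.0 + 2.0*0.0 = 10.0 + 0.0 + 0.0 = 10.0


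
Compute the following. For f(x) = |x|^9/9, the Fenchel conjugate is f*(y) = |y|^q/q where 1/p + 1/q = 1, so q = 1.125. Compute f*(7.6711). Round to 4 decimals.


The conjugate exponent q satisfies 1/p + 1/q = 1.
p = 9, so q = 9/(9 - 1) = 1.125
|y|^q = 7.6711^1.125 = 9.8961
f*(7.6711) = 9.8961 / 1.125 = 8.7965


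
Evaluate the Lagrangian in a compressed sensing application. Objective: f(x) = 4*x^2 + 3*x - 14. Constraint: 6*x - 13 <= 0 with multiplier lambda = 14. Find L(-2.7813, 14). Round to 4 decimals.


Step 1: Evaluate f(x).
f(-2.7813) = 4*(-2.7813)^2 + 3*(-2.7813) - 14 = 8.5986
Step 2: Evaluate g(x).
g(-2.7813) = 6*-2.7813 - 13 = -29.6878
Step 3: Compute Lagrangian.
L = 8.5986 + 14*-29.6878 = -407.0306


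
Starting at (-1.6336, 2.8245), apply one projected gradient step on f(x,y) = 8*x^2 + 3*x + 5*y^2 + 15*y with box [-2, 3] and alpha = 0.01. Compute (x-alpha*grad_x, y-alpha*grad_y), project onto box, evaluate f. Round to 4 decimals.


Step 1: Compute gradient at (-1.6336, 2.8245).
grad_x = 2*8*-1.6336 + 3 = -23.1376
grad_y = 2*5*2.8245 + 15 = 43.245
Step 2: Gradient step.
x_raw = -1.6336 - 0.01*-23.1376 = -1.4022
y_raw = 2.8245 - 0.01*43.245 = 2.3921
Step 3: Project onto [-2, 3].
x_proj = clip(-1.4022) = -1.4022
y_proj = clip(2.3921) = 2.3921
Step 4: Evaluate f.
f(-1.4022, 2.3921) = 76.0135


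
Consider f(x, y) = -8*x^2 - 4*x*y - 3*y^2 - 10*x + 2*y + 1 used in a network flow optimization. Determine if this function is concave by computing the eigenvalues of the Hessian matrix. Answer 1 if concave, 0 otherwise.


The Hessian of f(x,y) = -8*x^2 - 4*x*y - 3*y^2 - 10*x + 2*y + 1 is:
H = [[-16, -4], [-4, -6]]
Trace = -16 - 6 = -22
Determinant = -16*-6 - (-4)^2 = 80
Discriminant = (-22)^2 - 4*80 = 164.0
Eigenvalues: lambda_1 = -17.4031, lambda_2 = -4.5969
The function is concave.

1


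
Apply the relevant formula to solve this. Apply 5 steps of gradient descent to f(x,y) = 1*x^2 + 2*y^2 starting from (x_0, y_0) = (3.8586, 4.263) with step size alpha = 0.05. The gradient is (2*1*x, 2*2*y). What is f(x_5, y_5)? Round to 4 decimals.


Gradient descent on f(x,y) = 1*x^2 + 2*y^2.
Starting point: (3.8586, 4.263), alpha = 0.05
Step 1: grad_x = 2*1*3.8586 = 7.7172, grad_y = 2*2*4.263 = 17.052
  x_1 = 3.8586 - 0.05*7.7172 = 3.4727
  y_1 = 4.263 - 0.05*17.052 = 3.4104
Step 2: grad_x = 2*1*3.4727 = 6.9455, grad_y = 2*2*3.4104 = 13.6416
  x_2 = 3.4727 - 0.05*6.9455 = 3.1255
  y_2 = 3.4104 - 0.05*13.6416 = 2.7283
Step 3: grad_x = 2*1*3.1255 = 6.2509, grad_y = 2*2*2.7283 = 10.9133
  x_3 = 3.1255 - 0.05*6.2509 = 2.8129
  y_3 = 2.7283 - 0.05*10.9133 = 2.1827
Step 4: grad_x = 2*1*2.8129 = 5.6258, grad_y = 2*2*2.1827 = 8.7306
  x_4 = 2.8129 - 0.05*5.6258 = 2.5316
  y_4 = 2.1827 - 0.05*8.7306 = 1.7461
Step 5: grad_x = 2*1*2.5316 = 5.0633, grad_y = 2*2*1.7461 = 6.9845
  x_5 = 2.5316 - 0.05*5.0633 = 2.2785
  y_5 = 1.7461 - 0.05*6.9845 = 1.3969
f(2.2785, 1.3969) = 1*2.2785^2 + 2*1.3969^2 = 9.0941


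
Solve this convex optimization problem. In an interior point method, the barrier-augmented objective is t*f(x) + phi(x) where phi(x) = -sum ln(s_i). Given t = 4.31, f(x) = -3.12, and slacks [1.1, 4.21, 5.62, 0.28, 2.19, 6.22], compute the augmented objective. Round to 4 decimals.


Step 1: Compute log-barrier.
ln values: [0.0953, 1.4375, 1.7263, -1.273, 0.7839, 1.8278]
phi = -(0.0953 + 1.4375 + 1.7263 - 1.273 + 0.7839 + 1.8278) = -4.5978
Step 2: Compute augmented objective.
t*f(x) = 4.31*-3.12 = -13.4472
Total = -13.4472 - 4.5978 = -18.045


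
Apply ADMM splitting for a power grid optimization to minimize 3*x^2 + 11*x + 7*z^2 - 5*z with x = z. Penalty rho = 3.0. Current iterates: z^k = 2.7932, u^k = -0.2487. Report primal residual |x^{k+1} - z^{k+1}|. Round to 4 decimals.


ADMM iteration with rho = 3.0, z^k = 2.7932, u^k = -0.2487
Step 1: x-update.
Minimize 3*x^2 + 11*x + (3.0/2)*(x - 2.7932 - 0.2487)^2
FOC: (2*3 + 3.0)*x = -11 + 3.0*(2.7932 + 0.2487)
x^{k+1} = -0.2083
Step 2: z-update.
Minimize 7*z^2 - 5*z + (3.0/2)*(-0.2083 - z - 0.2487)^2
FOC: (2*7 + 3.0)*z = 5 + 3.0*(-0.2083 - 0.2487)
z^{k+1} = 0.2135
Step 3: u-update.
u^{k+1} = -0.2487 - 0.2083 - 0.2135 = -0.6704
Step 4: Primal residual = |-0.2083 - 0.2135| = 0.4217


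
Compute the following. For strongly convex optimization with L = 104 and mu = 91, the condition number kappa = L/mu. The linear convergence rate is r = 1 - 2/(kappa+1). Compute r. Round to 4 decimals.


Step 1: Compute the condition number.
kappa = L/mu = 104/91 = 1.1429
Step 2: Compute the convergence rate.
r = 1 - 2/(kappa + 1) = 1 - 2*mu/(L + mu) = (L - mu)/(L + mu) = 13/195 = 0.0667


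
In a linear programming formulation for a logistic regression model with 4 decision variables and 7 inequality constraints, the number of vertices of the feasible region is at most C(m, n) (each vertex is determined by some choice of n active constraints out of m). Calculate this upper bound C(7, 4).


Each vertex corresponds to some choice of n active constraints out of m, so the number of vertices is at most C(m, n) = m! / (n!(m-n)!).
m = 7, n = 4
Numerator: 7 * 6 * 5 * 4
Denominator: 4! = 24
C(7, 4) = 35


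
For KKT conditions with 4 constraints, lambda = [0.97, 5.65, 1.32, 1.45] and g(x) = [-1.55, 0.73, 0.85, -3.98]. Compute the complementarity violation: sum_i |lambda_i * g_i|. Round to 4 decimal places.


KKT complementary slackness check:
lambda_1 * g_1 = 0.97 * -1.55 = -1.5035
lambda_2 * g_2 = 5.65 * 0.73 = 4.1245
lambda_3 * g_3 = 1.32 * 0.85 = 1.122
lambda_4 * g_4 = 1.45 * -3.98 = -5.771
Total violation = 1.5035 + 4.1245 + 1.122 + 5.771 = 12.521


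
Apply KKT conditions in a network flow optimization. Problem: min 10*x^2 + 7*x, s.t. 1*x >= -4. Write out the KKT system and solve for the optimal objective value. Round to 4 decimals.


Step 1: Try lambda = 0 (constraint inactive).
Stationarity: 2*10*x + 7 = 0
x* = -7/(2*10) = -0.35
Check constraint: 1*-0.35 = -0.35 >= -4 -- satisfied.
Step 2: Compute optimal value.
f(x*) = 10*(-0.35)^2 + 7*(-0.35) = -1.225


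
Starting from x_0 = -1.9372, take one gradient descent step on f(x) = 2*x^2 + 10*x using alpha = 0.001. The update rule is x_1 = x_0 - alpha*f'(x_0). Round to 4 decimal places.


We compute the gradient at x_0 and apply the update.
f'(x) = 4*x + 10
f'(-1.9372) = 4*-1.9372 + 10 = 2.2512
x_1 = -1.9372 - 0.001*2.2512 = -1.9395


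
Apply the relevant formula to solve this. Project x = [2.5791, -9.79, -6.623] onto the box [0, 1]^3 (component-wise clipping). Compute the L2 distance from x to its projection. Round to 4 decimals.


Project each component onto [0, 1].
clip(2.5791) = 1.0, clip(-9.79) = 0.0, clip(-6.623) = 0.0
Projection = [1.0, 0.0, 0.0]
Squared diffs: [2.4936, 95.8441, 43.8641]
Distance = sqrt(142.2018) = 11.9248


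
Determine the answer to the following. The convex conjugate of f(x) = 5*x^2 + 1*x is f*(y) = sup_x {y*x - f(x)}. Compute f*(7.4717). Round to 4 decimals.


f*(y) = sup_x {y*x - a*x^2 - b*x} = sup_x {(y-b)*x - a*x^2}
FOC: (y - b) - 2a*x = 0 => x* = (y - b)/(2a)
x* = (7.4717 - 1)/(2*5) = 0.6472
f*(7.4717) = (y-b)^2/(4a) = (7.4717 - 1)^2/(4*5)
= 41.8829/20 = 2.0941


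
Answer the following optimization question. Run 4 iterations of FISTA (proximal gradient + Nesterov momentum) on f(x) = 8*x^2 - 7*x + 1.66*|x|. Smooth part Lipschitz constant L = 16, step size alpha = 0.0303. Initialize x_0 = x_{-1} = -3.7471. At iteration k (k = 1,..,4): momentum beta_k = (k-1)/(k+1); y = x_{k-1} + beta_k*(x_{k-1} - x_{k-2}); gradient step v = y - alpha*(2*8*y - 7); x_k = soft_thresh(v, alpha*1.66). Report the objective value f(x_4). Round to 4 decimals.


FISTA on f(x) = 8*x^2 - 7*x + 1.66*|x|
L = 16, alpha = 0.0303
Iteration 1: beta = 0.0, y = -3.7471 + 0.0*(-3.7471 + 3.7471) = -3.7471
  grad(y) = -66.9536, v = y - alpha*grad = -1.7184
  prox(v) = soft_thresh(-1.7184, 0.0503) = -1.6681
Iteration 2: beta = 0.3333, y = -1.6681 + 0.3333*(-1.6681 + 3.7471) = -0.9751
  grad(y) = -22.6018, v = y - alpha*grad = -0.2903
  prox(v) = soft_thresh(-0.2903, 0.0503) = -0.24
Iteration 3: beta = 0.5, y = -0.24 + 0.5*(-0.24 + 1.6681) = 0.4741
  grad(y) = 0.5854, v = y - alpha*grad = 0.4563
  prox(v) = soft_thresh(0.4563, 0.0503) = 0.4061
Iteration 4: beta = 0.6, y = 0.4061 + 0.6*(0.4061 + 0.24) = 0.7937
  grad(y) = 5.6987, v = y - alpha*grad = 0.621
  prox(v) = soft_thresh(0.621, 0.0503) = 0.5707
f(x_4) = 8*0.5707^2 - 7*0.5707 + 1.66*|0.5707| = -0.4419


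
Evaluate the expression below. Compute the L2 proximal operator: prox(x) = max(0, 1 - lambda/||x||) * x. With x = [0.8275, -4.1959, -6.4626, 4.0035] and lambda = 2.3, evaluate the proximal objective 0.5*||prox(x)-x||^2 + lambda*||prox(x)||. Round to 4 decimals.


Step 1: Compute ||x||.
||x|| = 8.7226
Step 2: Compute scaling factor.
scale = max(0, 1 - 2.3/8.7226) = 0.7363
Step 3: prox(x) = [0.6093, -3.0895, -4.7585, 2.9478]
||prox(x)|| = 6.4226
Step 4: Proximal objective.
0.5*||prox-x||^2 = 2.645
lambda*||prox|| = 14.772
Total = 17.417


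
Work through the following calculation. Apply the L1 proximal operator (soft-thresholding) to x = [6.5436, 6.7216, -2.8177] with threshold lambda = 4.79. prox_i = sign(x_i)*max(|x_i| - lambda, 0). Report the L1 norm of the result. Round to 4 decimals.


Soft-thresholding with lambda = 4.79:
prox(6.5436) = sign(6.5436)*max(|6.5436| - 4.79, 0) = 1.7536
prox(6.7216) = sign(6.7216)*max(|6.7216| - 4.79, 0) = 1.9316
prox(-2.8177) = sign(-2.8177)*max(|-2.8177| - 4.79, 0) = 0.0
prox(x) = [1.7536, 1.9316, 0.0]
||prox(x)||_1 = 1.7536 + 1.9316 + 0.0 = 3.6852


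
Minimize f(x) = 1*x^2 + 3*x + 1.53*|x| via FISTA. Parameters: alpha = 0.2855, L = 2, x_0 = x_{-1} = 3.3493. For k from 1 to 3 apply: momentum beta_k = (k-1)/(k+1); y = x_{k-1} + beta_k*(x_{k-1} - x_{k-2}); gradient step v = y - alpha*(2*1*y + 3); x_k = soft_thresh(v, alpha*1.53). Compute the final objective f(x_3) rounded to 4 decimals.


FISTA on f(x) = 1*x^2 + 3*x + 1.53*|x|
L = 2, alpha = 0.2855
Iteration 1: beta = 0.0, y = 3.3493 + 0.0*(3.3493 - 3.3493) = 3.3493
  grad(y) = 9.6986, v = y - alpha*grad = 0.5803
  prox(v) = soft_thresh(0.5803, 0.4368) = 0.1435
Iteration 2: beta = 0.3333, y = 0.1435 + 0.3333*(0.1435 - 3.3493) = -0.9251
  grad(y) = 1.1499, v = y - alpha*grad = -1.2533
  prox(v) = soft_thresh(-1.2533, 0.4368) = -0.8165
Iteration 3: beta = 0.5, y = -0.8165 + 0.5*(-0.8165 - 0.1435) = -1.2966
  grad(y) = 0.4069, v = y - alpha*grad = -1.4127
  prox(v) = soft_thresh(-1.4127, 0.4368) = -0.9759
f(x_3) = 1*(-0.9759)^2 + 3*(-0.9759) + 1.53*|-0.9759| = -0.4822


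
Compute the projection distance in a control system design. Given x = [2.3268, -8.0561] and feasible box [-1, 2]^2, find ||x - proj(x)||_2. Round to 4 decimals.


Project each component onto [-1, 2].
clip(2.3268) = 2.0, clip(-8.0561) = -1.0
Projection = [2.0, -1.0]
Squared diffs: [0.1068, 49.7885]
Distance = sqrt(49.8953) = 7.0637


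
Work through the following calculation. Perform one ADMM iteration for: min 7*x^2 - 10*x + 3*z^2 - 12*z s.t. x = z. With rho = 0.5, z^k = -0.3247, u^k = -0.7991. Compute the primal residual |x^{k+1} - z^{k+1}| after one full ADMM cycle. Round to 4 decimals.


ADMM iteration with rho = 0.5, z^k = -0.3247, u^k = -0.7991
Step 1: x-update.
Minimize 7*x^2 - 10*x + (0.5/2)*(x + 0.3247 - 0.7991)^2
FOC: (2*7 + 0.5)*x = 10 + 0.5*(-0.3247 + 0.7991)
x^{k+1} = 0.706
Step 2: z-update.
Minimize 3*z^2 - 12*z + (0.5/2)*(0.706 - z - 0.7991)^2
FOC: (2*3 + 0.5)*z = 12 + 0.5*(0.706 - 0.7991)
z^{k+1} = 1.839
Step 3: u-update.
u^{k+1} = -0.7991 + 0.706 - 1.839 = -1.9321
Step 4: Primal residual = |0.706 - 1.839| = 1.133


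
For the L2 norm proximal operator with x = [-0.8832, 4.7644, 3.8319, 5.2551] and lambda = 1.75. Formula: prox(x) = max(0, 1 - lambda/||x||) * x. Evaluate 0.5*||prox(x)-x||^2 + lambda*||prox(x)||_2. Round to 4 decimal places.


Step 1: Compute ||x||.
||x|| = 8.1104
Step 2: Compute scaling factor.
scale = max(0, 1 - 1.75/8.1104) = 0.7842
Step 3: prox(x) = [-0.6926, 3.7364, 3.0051, 4.1212]
||prox(x)|| = 6.3604
Step 4: Proximal objective.
0.5*||prox-x||^2 = 1.5313
lambda*||prox|| = 11.1307
Total = 12.662


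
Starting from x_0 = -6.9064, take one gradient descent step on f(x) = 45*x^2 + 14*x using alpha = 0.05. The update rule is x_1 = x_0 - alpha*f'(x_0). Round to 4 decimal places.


We compute the gradient at x_0 and apply the update.
f'(x) = 90*x + 14
f'(-6.9064) = 90*-6.9064 + 14 = -607.576
x_1 = -6.9064 - 0.05*-607.576 = 23.4724


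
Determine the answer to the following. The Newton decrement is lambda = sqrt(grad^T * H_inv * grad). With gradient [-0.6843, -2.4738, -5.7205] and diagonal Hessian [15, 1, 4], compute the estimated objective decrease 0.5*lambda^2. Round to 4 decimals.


Step 1: H is diagonal, so H^(-1) * g = [-0.0456, -2.4738, -1.4301].
Step 2: g^T H^(-1) g = sum_i g_i^2 / H_ii
  = (-0.6843)^2/15 + (-2.4738)^2/1 + (-5.7205)^2/4
  = 0.0312 + 6.1197 + 8.181 = 14.3319
Step 3: Objective decrease = 0.5 * g^T H^(-1) g = 7.166


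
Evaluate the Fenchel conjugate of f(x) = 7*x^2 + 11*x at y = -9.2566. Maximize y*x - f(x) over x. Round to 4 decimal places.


f*(y) = sup_x {y*x - a*x^2 - b*x} = sup_x {(y-b)*x - a*x^2}
FOC: (y - b) - 2a*x = 0 => x* = (y - b)/(2a)
x* = (-9.2566 - 11)/(2*7) = -1.4469
f*(-9.2566) = (y-b)^2/(4a) = (-9.2566 - 11)^2/(4*7)
= 410.3298/28 = 14.6546


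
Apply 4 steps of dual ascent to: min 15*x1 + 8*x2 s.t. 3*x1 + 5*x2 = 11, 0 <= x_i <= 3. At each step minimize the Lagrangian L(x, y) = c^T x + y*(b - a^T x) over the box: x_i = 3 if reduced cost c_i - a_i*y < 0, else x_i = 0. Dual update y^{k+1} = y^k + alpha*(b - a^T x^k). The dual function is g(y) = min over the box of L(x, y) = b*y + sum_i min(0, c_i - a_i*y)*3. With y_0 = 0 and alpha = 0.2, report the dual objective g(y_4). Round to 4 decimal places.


Dual ascent for LP: min 15*x1 + 8*x2, 3*x1 + 5*x2 = 11, 0 <= x_i <= 3
Step 1: y^k = 0.0, reduced costs: (15.0, 8.0)
  x^k = (0.0, 0.0), subgradient = b - a^T x = 11.0
  y^{k+1} = 0.0 + 0.2*11.0 = 2.2
Step 2: y^k = 2.2, reduced costs: (8.4, -3.0)
  x^k = (0.0, 3.0), subgradient = b - a^T x = -4.0
  y^{k+1} = 2.2 + 0.2*-4.0 = 1.4
Step 3: y^k = 1.4, reduced costs: (10.8, 1.0)
  x^k = (0.0, 0.0), subgradient = b - a^T x = 11.0
  y^{k+1} = 1.4 + 0.2*11.0 = 3.6
Step 4: y^k = 3.6, reduced costs: (4.2, -10.0)
  x^k = (0.0, 3.0), subgradient = b - a^T x = -4.0
  y^{k+1} = 3.6 + 0.2*-4.0 = 2.8
Dual objective at y_4 = 2.8: reduced costs (6.6, -6.0), box minimizer x = (0.0, 3.0)
g(y_4) = b*y + (c1 - a1*y)*x1 + (c2 - a2*y)*x2 = 11*2.8 + 6.6*0.0 + (-6.0)*3.0 = 30.8 + 0.0 - 18.0 = 12.8


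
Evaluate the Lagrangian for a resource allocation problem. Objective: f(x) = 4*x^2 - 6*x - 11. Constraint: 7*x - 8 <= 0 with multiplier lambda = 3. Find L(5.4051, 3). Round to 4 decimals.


Step 1: Evaluate f(x).
f(5.4051) = 4*5.4051^2 - 6*5.4051 - 11 = 73.4298
Step 2: Evaluate g(x).
g(5.4051) = 7*5.4051 - 8 = 29.8357
Step 3: Compute Lagrangian.
L = 73.4298 + 3*29.8357 = 162.9369


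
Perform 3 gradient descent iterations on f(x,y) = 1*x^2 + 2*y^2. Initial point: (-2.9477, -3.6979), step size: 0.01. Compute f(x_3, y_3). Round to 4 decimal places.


Gradient descent on f(x,y) = 1*x^2 + 2*y^2.
Starting point: (-2.9477, -3.6979), alpha = 0.01
Step 1: grad_x = 2*1*-2.9477 = -5.8954, grad_y = 2*2*-3.6979 = -14.7916
  x_1 = -2.9477 - 0.01*-5.8954 = -2.8887
  y_1 = -3.6979 - 0.01*-14.7916 = -3.55
Step 2: grad_x = 2*1*-2.8887 = -5.7775, grad_y = 2*2*-3.55 = -14.1999
  x_2 = -2.8887 - 0.01*-5.7775 = -2.831
  y_2 = -3.55 - 0.01*-14.1999 = -3.408
Step 3: grad_x = 2*1*-2.831 = -5.6619, grad_y = 2*2*-3.408 = -13.6319
  x_3 = -2.831 - 0.01*-5.6619 = -2.7744
  y_3 = -3.408 - 0.01*-13.6319 = -3.2717
f(-2.7744, -3.2717) = 1*(-2.7744)^2 + 2*(-3.2717)^2 = 29.1046


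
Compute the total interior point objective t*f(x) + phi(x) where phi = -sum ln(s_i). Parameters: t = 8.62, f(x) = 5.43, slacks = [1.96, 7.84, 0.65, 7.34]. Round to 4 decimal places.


Step 1: Compute log-barrier.
ln values: [0.6729, 2.0592, -0.4308, 1.9933]
phi = -(0.6729 + 2.0592 - 0.4308 + 1.9933) = -4.2947
Step 2: Compute augmented objective.
t*f(x) = 8.62*5.43 = 46.8066
Total = 46.8066 - 4.2947 = 42.5119


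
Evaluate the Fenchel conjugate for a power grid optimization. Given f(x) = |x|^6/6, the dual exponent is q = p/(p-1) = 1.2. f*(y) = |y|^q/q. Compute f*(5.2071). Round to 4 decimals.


The conjugate exponent q satisfies 1/p + 1/q = 1.
p = 6, so q = 6/(6 - 1) = 1.2
|y|^q = 5.2071^1.2 = 7.2429
f*(5.2071) = 7.2429 / 1.2 = 6.0358


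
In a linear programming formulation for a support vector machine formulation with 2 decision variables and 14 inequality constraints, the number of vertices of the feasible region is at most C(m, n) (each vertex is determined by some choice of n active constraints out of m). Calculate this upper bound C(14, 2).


Each vertex corresponds to some choice of n active constraints out of m, so the number of vertices is at most C(m, n) = m! / (n!(m-n)!).
m = 14, n = 2
Numerator: 14 * 13
Denominator: 2! = 2
C(14, 2) = 91


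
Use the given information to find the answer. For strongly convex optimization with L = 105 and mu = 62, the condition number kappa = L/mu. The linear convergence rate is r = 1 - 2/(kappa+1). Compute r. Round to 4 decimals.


Step 1: Compute the condition number.
kappa = L/mu = 105/62 = 1.6935
Step 2: Compute the convergence rate.
r = 1 - 2/(kappa + 1) = 1 - 2*mu/(L + mu) = (L - mu)/(L + mu) = 43/167 = 0.2575


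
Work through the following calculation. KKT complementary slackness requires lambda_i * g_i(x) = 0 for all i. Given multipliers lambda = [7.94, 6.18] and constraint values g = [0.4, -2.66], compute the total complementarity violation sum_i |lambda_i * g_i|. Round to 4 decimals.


KKT complementary slackness check:
lambda_1 * g_1 = 7.94 * 0.4 = 3.176
lambda_2 * g_2 = 6.18 * -2.66 = -16.4388
Total violation = 3.176 + 16.4388 = 19.6148


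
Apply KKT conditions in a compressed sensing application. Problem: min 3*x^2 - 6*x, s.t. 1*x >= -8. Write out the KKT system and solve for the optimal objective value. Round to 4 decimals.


Step 1: Try lambda = 0 (constraint inactive).
Stationarity: 2*3*x - 6 = 0
x* = 6/(2*3) = 1.0
Check constraint: 1*1.0 = 1.0 >= -8 -- satisfied.
Step 2: Compute optimal value.
f(x*) = 3*1.0^2 - 6*1.0 = -3.0


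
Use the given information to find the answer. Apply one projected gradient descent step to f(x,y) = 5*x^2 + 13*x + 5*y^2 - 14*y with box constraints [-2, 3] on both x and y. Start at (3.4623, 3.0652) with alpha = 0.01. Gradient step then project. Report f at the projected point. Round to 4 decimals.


Step 1: Compute gradient at (3.4623, 3.0652).
grad_x = 2*5*3.4623 + 13 = 47.623
grad_y = 2*5*3.0652 - 14 = 16.652
Step 2: Gradient step.
x_raw = 3.4623 - 0.01*47.623 = 2.9861
y_raw = 3.0652 - 0.01*16.652 = 2.8987
Step 3: Project onto [-2, 3].
x_proj = clip(2.9861) = 2.9861
y_proj = clip(2.8987) = 2.8987
Step 4: Evaluate f.
f(2.9861, 2.8987) = 84.8322


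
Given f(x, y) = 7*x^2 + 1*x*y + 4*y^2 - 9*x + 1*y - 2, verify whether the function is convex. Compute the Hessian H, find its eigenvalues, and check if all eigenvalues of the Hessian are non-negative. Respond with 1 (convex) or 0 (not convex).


The Hessian of f(x,y) = 7*x^2 + 1*x*y + 4*y^2 - 9*x + 1*y - 2 is:
H = [[14, 1], [1, 8]]
Trace = 14 + 8 = 22
Determinant = 14*8 - (1)^2 = 111
Discriminant = (22)^2 - 4*111 = 40.0
Eigenvalues: lambda_1 = 7.8377, lambda_2 = 14.1623
The function is convex.

1


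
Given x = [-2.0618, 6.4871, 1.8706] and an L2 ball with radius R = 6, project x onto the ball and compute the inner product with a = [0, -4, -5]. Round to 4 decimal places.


Step 1: Compute ||x|| (intermediates to 6 decimals).
||x|| = sqrt((-2.0618)^2 + 6.4871^2 + 1.8706^2) = 7.059223
Step 2: Project.
Since ||x|| > R, scale = R/||x|| = 6/7.059223 = 0.849952, proj(x) = scale * x
proj(x) = [-1.752431, 5.513724, 1.58992]
Step 3: Dot product.
a^T * proj(x) = 0*(-1.752431) - 4*5.513724 - 5*1.58992 = -30.0045


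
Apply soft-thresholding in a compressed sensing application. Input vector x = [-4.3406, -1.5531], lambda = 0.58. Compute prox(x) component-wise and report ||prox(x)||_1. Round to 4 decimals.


Soft-thresholding with lambda = 0.58:
prox(-4.3406) = sign(-4.3406)*max(|-4.3406| - 0.58, 0) = -3.7606
prox(-1.5531) = sign(-1.5531)*max(|-1.5531| - 0.58, 0) = -0.9731
prox(x) = [-3.7606, -0.9731]
||prox(x)||_1 = 3.7606 + 0.9731 = 4.7337


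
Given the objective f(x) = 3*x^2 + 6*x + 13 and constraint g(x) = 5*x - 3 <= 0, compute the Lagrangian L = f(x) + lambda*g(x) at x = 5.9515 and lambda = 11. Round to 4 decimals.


Step 1: Evaluate f(x).
f(5.9515) = 3*5.9515^2 + 6*5.9515 + 13 = 154.9701
Step 2: Evaluate g(x).
g(5.9515) = 5*5.9515 - 3 = 26.7575
Step 3: Compute Lagrangian.
L = 154.9701 + 11*26.7575 = 449.3026


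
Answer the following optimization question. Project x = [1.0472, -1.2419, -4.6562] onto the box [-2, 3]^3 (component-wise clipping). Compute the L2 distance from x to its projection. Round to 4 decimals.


Project each component onto [-2, 3].
clip(1.0472) = 1.0472, clip(-1.2419) = -1.2419, clip(-4.6562) = -2.0
Projection = [1.0472, -1.2419, -2.0]
Squared diffs: [0.0, 0.0, 7.0554]
Distance = sqrt(7.0554) = 2.6562


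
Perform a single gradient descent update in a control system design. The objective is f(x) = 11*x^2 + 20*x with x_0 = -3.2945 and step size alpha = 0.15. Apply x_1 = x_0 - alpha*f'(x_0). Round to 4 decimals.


We compute the gradient at x_0 and apply the update.
f'(x) = 22*x + 20
f'(-3.2945) = 22*-3.2945 + 20 = -52.479
x_1 = -3.2945 - 0.15*-52.479 = 4.5774


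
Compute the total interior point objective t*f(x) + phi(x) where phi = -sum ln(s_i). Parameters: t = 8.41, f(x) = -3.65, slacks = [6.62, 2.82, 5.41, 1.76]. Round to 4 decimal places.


Step 1: Compute log-barrier.
ln values: [1.8901, 1.0367, 1.6882, 0.5653]
phi = -(1.8901 + 1.0367 + 1.6882 + 0.5653) = -5.1804
Step 2: Compute augmented objective.
t*f(x) = 8.41*-3.65 = -30.6965
Total = -30.6965 - 5.1804 = -35.8769


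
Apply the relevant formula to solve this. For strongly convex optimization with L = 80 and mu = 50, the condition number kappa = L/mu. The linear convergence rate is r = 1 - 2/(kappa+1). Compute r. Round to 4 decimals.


Step 1: Compute the condition number.
kappa = L/mu = 80/50 = 1.6
Step 2: Compute the convergence rate.
r = 1 - 2/(kappa + 1) = 1 - 2*mu/(L + mu) = (L - mu)/(L + mu) = 30/130 = 0.2308


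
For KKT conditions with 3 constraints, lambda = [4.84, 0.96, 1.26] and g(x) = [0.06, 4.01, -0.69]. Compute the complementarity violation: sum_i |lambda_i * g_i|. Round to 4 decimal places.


KKT complementary slackness check:
lambda_1 * g_1 = 4.84 * 0.06 = 0.2904
lambda_2 * g_2 = 0.96 * 4.01 = 3.8496
lambda_3 * g_3 = 1.26 * -0.69 = -0.8694
Total violation = 0.2904 + 3.8496 + 0.8694 = 5.0094


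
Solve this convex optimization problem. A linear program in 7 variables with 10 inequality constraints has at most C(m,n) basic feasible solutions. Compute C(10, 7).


Each vertex corresponds to some choice of n active constraints out of m, so the number of vertices is at most C(m, n) = m! / (n!(m-n)!).
m = 10, n = 7
Numerator: 10 * 9 * 8 * 7 * 6 * 5 * 4
Denominator: 7! = 5040
C(10, 7) = 120


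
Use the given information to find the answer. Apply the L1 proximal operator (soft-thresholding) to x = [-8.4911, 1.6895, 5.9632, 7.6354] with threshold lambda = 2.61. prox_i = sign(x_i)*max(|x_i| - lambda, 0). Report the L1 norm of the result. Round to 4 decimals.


Soft-thresholding with lambda = 2.61:
prox(-8.4911) = sign(-8.4911)*max(|-8.4911| - 2.61, 0) = -5.8811
prox(1.6895) = sign(1.6895)*max(|1.6895| - 2.61, 0) = 0.0
prox(5.9632) = sign(5.9632)*max(|5.9632| - 2.61, 0) = 3.3532
prox(7.6354) = sign(7.6354)*max(|7.6354| - 2.61, 0) = 5.0254
prox(x) = [-5.8811, 0.0, 3.3532, 5.0254]
||prox(x)||_1 = 5.8811 + 0.0 + 3.3532 + 5.0254 = 14.2597


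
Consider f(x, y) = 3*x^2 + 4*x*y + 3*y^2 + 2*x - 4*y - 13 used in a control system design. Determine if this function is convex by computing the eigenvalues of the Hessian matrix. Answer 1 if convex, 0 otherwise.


The Hessian of f(x,y) = 3*x^2 + 4*x*y + 3*y^2 + 2*x - 4*y - 13 is:
H = [[6, 4], [4, 6]]
Trace = 6 + 6 = 12
Determinant = 6*6 - (4)^2 = 20
Discriminant = (12)^2 - 4*20 = 64.0
Eigenvalues: lambda_1 = 2.0, lambda_2 = 10.0
The function is convex.

1


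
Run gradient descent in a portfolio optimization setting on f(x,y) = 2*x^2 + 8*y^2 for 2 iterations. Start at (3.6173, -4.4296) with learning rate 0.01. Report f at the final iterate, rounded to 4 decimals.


Gradient descent on f(x,y) = 2*x^2 + 8*y^2.
Starting point: (3.6173, -4.4296), alpha = 0.01
Step 1: grad_x = 2*2*3.6173 = 14.4692, grad_y = 2*8*-4.4296 = -70.8736
  x_1 = 3.6173 - 0.01*14.4692 = 3.4726
  y_1 = -4.4296 - 0.01*-70.8736 = -3.7209
Step 2: grad_x = 2*2*3.4726 = 13.8904, grad_y = 2*8*-3.7209 = -59.5338
  x_2 = 3.4726 - 0.01*13.8904 = 3.3337
  y_2 = -3.7209 - 0.01*-59.5338 = -3.1255
f(3.3337, -3.1255) = 2*3.3337^2 + 8*(-3.1255)^2 = 100.3785


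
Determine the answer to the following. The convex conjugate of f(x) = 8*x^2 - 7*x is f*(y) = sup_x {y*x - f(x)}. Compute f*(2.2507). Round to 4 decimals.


f*(y) = sup_x {y*x - a*x^2 - b*x} = sup_x {(y-b)*x - a*x^2}
FOC: (y - b) - 2a*x = 0 => x* = (y - b)/(2a)
x* = (2.2507 + 7)/(2*8) = 0.5782
f*(2.2507) = (y-b)^2/(4a) = (2.2507 + 7)^2/(4*8)
= 85.5755/32 = 2.6742


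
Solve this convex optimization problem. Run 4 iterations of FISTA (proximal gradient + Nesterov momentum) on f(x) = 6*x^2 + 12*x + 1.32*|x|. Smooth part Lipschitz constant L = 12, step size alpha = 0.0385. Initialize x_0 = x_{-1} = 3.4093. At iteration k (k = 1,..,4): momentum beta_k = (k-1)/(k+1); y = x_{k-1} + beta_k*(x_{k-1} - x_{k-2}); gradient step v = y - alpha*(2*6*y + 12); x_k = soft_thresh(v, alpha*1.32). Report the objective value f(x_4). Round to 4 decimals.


FISTA on f(x) = 6*x^2 + 12*x + 1.32*|x|
L = 12, alpha = 0.0385
Iteration 1: beta = 0.0, y = 3.4093 + 0.0*(3.4093 - 3.4093) = 3.4093
  grad(y) = 52.9116, v = y - alpha*grad = 1.3722
  prox(v) = soft_thresh(1.3722, 0.0508) = 1.3214
Iteration 2: beta = 0.3333, y = 1.3214 + 0.3333*(1.3214 - 3.4093) = 0.6254
  grad(y) = 19.5049, v = y - alpha*grad = -0.1255
  prox(v) = soft_thresh(-0.1255, 0.0508) = -0.0747
Iteration 3: beta = 0.5, y = -0.0747 + 0.5*(-0.0747 - 1.3214) = -0.7728
  grad(y) = 2.7269, v = y - alpha*grad = -0.8777
  prox(v) = soft_thresh(-0.8777, 0.0508) = -0.8269
Iteration 4: beta = 0.6, y = -0.8269 + 0.6*(-0.8269 + 0.0747) = -1.2783
  grad(y) = -3.339, v = y - alpha*grad = -1.1497
  prox(v) = soft_thresh(-1.1497, 0.0508) = -1.0989
f(x_4) = 6*(-1.0989)^2 + 12*(-1.0989) + 1.32*|-1.0989| = -4.4908


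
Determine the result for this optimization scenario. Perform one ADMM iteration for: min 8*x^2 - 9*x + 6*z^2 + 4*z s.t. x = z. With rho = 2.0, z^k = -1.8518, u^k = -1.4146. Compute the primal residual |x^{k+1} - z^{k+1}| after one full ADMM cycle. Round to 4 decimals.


ADMM iteration with rho = 2.0, z^k = -1.8518, u^k = -1.4146
Step 1: x-update.
Minimize 8*x^2 - 9*x + (2.0/2)*(x + 1.8518 - 1.4146)^2
FOC: (2*8 + 2.0)*x = 9 + 2.0*(-1.8518 + 1.4146)
x^{k+1} = 0.4514
Step 2: z-update.
Minimize 6*z^2 + 4*z + (2.0/2)*(0.4514 - z - 1.4146)^2
FOC: (2*6 + 2.0)*z = -4 + 2.0*(0.4514 - 1.4146)
z^{k+1} = -0.4233
Step 3: u-update.
u^{k+1} = -1.4146 + 0.4514 + 0.4233 = -0.5399
Step 4: Primal residual = |0.4514 + 0.4233| = 0.8747


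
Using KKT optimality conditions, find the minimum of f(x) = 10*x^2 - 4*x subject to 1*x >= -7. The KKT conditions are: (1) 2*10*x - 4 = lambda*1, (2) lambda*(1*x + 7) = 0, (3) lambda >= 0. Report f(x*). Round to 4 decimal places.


Step 1: Try lambda = 0 (constraint inactive).
Stationarity: 2*10*x - 4 = 0
x* = 4/(2*10) = 0.2
Check constraint: 1*0.2 = 0.2 >= -7 -- satisfied.
Step 2: Compute optimal value.
f(x*) = 10*0.2^2 - 4*0.2 = -0.4


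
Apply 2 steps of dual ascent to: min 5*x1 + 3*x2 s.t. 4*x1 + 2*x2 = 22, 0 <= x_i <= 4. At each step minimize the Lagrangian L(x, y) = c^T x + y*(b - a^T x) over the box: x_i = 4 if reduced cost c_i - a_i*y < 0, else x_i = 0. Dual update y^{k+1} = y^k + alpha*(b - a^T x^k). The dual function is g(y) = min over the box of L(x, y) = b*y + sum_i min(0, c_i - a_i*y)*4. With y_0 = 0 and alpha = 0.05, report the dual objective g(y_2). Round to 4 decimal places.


Dual ascent for LP: min 5*x1 + 3*x2, 4*x1 + 2*x2 = 22, 0 <= x_i <= 4
Step 1: y^k = 0.0, reduced costs: (5.0, 3.0)
  x^k = (0.0, 0.0), subgradient = b - a^T x = 22.0
  y^{k+1} = 0.0 + 0.05*22.0 = 1.1
Step 2: y^k = 1.1, reduced costs: (0.6, 0.8)
  x^k = (0.0, 0.0), subgradient = b - a^T x = 22.0
  y^{k+1} = 1.1 + 0.05*22.0 = 2.2
Dual objective at y_2 = 2.2: reduced costs (-3.8, -1.4), box minimizer x = (4.0, 4.0)
g(y_2) = b*y + (c1 - a1*y)*x1 + (c2 - a2*y)*x2 = 22*2.2 + (-3.8)*4.0 + (-1.4)*4.0 = 48.4 - 15.2 - 5.6 = 27.6


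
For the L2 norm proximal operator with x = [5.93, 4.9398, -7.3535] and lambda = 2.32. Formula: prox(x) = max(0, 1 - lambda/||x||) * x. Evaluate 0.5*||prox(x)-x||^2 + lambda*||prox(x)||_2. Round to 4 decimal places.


Step 1: Compute ||x||.
||x|| = 10.6602
Step 2: Compute scaling factor.
scale = max(0, 1 - 2.32/10.6602) = 0.7824
Step 3: prox(x) = [4.6394, 3.8647, -5.7531]
||prox(x)|| = 8.3402
Step 4: Proximal objective.
0.5*||prox-x||^2 = 2.6912
lambda*||prox|| = 19.3493
Total = 22.0405


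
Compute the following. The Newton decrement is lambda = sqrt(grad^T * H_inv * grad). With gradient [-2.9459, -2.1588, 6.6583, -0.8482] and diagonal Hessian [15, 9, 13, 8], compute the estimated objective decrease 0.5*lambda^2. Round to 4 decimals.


Step 1: H is diagonal, so H^(-1) * g = [-0.1964, -0.2399, 0.5122, -0.106].
Step 2: g^T H^(-1) g = sum_i g_i^2 / H_ii
  = (-2.9459)^2/15 + (-2.1588)^2/9 + (6.6583)^2/13 + (-0.8482)^2/8
  = 0.5786 + 0.5178 + 3.4102 + 0.0899 = 4.5965
Step 3: Objective decrease = 0.5 * g^T H^(-1) g = 2.2983


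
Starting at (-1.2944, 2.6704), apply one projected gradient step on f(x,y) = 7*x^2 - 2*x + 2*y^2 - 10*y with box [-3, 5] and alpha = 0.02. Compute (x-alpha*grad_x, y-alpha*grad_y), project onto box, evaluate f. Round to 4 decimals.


Step 1: Compute gradient at (-1.2944, 2.6704).
grad_x = 2*7*-1.2944 - 2 = -20.1216
grad_y = 2*2*2.6704 - 10 = 0.6816
Step 2: Gradient step.
x_raw = -1.2944 - 0.02*-20.1216 = -0.892
y_raw = 2.6704 - 0.02*0.6816 = 2.6568
Step 3: Project onto [-3, 5].
x_proj = clip(-0.892) = -0.892
y_proj = clip(2.6568) = 2.6568
Step 4: Evaluate f.
f(-0.892, 2.6568) = -5.0977
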